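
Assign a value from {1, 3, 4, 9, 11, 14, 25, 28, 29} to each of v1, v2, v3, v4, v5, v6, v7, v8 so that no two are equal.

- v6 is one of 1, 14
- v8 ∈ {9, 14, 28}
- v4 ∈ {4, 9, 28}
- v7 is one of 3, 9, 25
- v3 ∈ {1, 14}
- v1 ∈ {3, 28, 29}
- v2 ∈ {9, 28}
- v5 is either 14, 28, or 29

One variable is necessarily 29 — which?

v5

The 8 variables together cover exactly {1, 3, 4, 9, 14, 25, 28, 29} — 8 values for 8 variables — and 4 appears only in v4's list, so v4 = 4.
The 7 still-open variables draw from only 7 values {1, 3, 9, 14, 25, 28, 29}, so each is used; only v7 can be 25, hence v7 = 25.
The 6 still-open variables together cover exactly {1, 3, 9, 14, 28, 29} — 6 values for 6 variables — and 3 appears only in v1's list, so v1 = 3.
The 5 still-open variables together cover exactly {1, 9, 14, 28, 29} — 5 values for 5 variables — and 29 appears only in v5's list, so v5 = 29.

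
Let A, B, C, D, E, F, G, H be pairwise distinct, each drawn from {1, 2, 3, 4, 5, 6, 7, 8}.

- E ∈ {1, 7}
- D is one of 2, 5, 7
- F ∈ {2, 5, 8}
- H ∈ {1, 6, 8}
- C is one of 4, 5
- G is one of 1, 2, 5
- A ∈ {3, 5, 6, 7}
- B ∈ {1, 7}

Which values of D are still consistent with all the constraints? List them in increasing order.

The 8 variables draw from only 8 values {1, 2, 3, 4, 5, 6, 7, 8}, so each is used; only A can be 3, hence A = 3.
The 7 still-open variables draw from only 7 values {1, 2, 4, 5, 6, 7, 8}, so each is used; only C can be 4, hence C = 4.
The 6 still-open variables together cover exactly {1, 2, 5, 6, 7, 8} — 6 values for 6 variables — and 6 appears only in H's list, so H = 6.
The 5 still-open variables draw from only 5 values {1, 2, 5, 7, 8}, so each is used; only F can be 8, hence F = 8.
B and E share exactly the 2 values {1, 7}; by pigeonhole those values go to them, so strike 1, 7 from D, G.
No further eliminations apply; D can still be any of 2, 5.

2, 5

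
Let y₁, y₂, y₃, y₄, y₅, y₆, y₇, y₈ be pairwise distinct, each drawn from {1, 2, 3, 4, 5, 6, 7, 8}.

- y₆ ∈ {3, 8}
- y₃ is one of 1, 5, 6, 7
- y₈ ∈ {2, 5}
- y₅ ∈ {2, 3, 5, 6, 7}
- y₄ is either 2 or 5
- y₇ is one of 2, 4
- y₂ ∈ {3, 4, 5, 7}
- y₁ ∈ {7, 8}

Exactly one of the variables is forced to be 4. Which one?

The 8 variables together cover exactly {1, 2, 3, 4, 5, 6, 7, 8} — 8 values for 8 variables — and 1 appears only in y₃'s list, so y₃ = 1.
The 7 still-open variables together cover exactly {2, 3, 4, 5, 6, 7, 8} — 7 values for 7 variables — and 6 appears only in y₅'s list, so y₅ = 6.
The 2 variables y₄ and y₈ are confined to {2, 5}, which locks those values in; drop them from y₂, y₇.
So 4 goes to y₇.

y₇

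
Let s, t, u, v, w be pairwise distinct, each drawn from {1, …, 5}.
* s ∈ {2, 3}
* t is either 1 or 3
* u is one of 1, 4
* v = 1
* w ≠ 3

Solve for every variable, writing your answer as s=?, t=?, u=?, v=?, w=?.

s=2, t=3, u=4, v=1, w=5

v's domain is down to {1}, so v = 1. So t, u, w can't be 1.
t's domain is down to {3}, so t = 3. Eliminate 3 elsewhere: s.
u's domain is down to {4}, so u = 4. So w can't be 4.
s's domain is down to {2}, so s = 2. Remove 2 from w.
w's domain is down to {5}, so w = 5.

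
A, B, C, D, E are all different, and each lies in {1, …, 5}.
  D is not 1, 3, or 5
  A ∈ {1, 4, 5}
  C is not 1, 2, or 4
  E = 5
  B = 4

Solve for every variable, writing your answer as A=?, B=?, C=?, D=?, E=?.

B has just one choice, so B = 4. Strike 4 from A, D.
D's domain is down to {2}, so D = 2.
E must be 5 (only option left). So A, C can't be 5.
A has just one choice, so A = 1.
C's domain is down to {3}, so C = 3.

A=1, B=4, C=3, D=2, E=5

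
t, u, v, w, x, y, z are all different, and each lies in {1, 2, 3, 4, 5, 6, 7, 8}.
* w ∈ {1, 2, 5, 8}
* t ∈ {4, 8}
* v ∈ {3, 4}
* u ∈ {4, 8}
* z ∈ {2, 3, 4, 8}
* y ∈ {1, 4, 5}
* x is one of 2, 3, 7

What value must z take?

Among the 7 variables, 7 fits only x (and all 7 values in {1, 2, 3, 4, 5, 7, 8} must be used), so x = 7.
The 2 variables t and u are confined to {4, 8}, which locks those values in; drop them from v, w, y, z.
v must be 3 (only option left). Eliminate 3 elsewhere: z.
So z = 2.

2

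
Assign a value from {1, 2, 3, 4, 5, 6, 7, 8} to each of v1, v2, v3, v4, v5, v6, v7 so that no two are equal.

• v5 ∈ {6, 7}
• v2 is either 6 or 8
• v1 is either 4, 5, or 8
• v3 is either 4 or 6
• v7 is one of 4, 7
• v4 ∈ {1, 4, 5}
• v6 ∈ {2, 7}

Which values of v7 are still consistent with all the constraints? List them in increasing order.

Among the 7 variables, 1 fits only v4 (and all 7 values in {1, 2, 4, 5, 6, 7, 8} must be used), so v4 = 1.
Among the 6 still-open variables, 2 fits only v6 (and all 6 values in {2, 4, 5, 6, 7, 8} must be used), so v6 = 2.
The 5 still-open variables draw from only 5 values {4, 5, 6, 7, 8}, so each is used; only v1 can be 5, hence v1 = 5.
The 4 still-open variables draw from only 4 values {4, 6, 7, 8}, so each is used; only v2 can be 8, hence v2 = 8.
No further eliminations apply; v7 can still be any of 4, 7.

4, 7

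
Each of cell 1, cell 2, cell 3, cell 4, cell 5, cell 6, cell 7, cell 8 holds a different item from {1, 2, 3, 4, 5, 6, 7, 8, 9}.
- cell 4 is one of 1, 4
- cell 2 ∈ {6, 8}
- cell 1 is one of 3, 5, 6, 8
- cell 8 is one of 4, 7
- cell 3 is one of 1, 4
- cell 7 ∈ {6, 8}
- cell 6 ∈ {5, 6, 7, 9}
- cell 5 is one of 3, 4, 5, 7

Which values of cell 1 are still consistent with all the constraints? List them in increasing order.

The 8 variables draw from only 8 values {1, 3, 4, 5, 6, 7, 8, 9}, so each is used; only cell 6 can be 9, hence cell 6 = 9.
cell 2 and cell 7 between them cover only {6, 8} — a naked pair. Remove those values from cell 1.
cell 3 and cell 4 share exactly the 2 values {1, 4}; by pigeonhole those values go to them, so strike 1, 4 from cell 5, cell 8.
cell 8 has just one choice, so cell 8 = 7. Strike 7 from cell 5.
No further eliminations apply; cell 1 can still be any of 3, 5.

3, 5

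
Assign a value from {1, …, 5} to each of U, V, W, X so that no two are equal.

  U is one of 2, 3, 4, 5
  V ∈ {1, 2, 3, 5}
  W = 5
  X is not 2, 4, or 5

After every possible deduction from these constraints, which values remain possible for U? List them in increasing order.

W's domain is down to {5}, so W = 5. Strike 5 from U, V.
No further eliminations apply; U can still be any of 2, 3, 4.

2, 3, 4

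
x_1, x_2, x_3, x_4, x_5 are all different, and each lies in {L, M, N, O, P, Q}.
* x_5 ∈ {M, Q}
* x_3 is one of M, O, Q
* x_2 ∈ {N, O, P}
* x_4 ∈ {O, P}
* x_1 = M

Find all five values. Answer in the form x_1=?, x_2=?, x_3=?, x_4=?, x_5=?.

x_1 must be M (only option left). Remove M from x_3, x_5.
x_5 has just one choice, so x_5 = Q. Remove Q from x_3.
x_3 must be O (only option left). Remove O from x_2, x_4.
x_4 has just one choice, so x_4 = P. So x_2 can't be P.
x_2's domain is down to {N}, so x_2 = N.

x_1=M, x_2=N, x_3=O, x_4=P, x_5=Q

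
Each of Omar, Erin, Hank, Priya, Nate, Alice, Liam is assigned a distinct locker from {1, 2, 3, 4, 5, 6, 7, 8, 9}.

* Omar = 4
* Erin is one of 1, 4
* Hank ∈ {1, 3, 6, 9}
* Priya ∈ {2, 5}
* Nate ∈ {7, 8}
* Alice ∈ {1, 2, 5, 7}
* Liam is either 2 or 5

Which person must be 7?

Omar must be 4 (only option left). Strike 4 from Erin.
Erin must be 1 (only option left). So Hank, Alice can't be 1.
The 2 variables Priya and Liam are confined to {2, 5}, which locks those values in; drop them from Alice.
So 7 goes to Alice.

Alice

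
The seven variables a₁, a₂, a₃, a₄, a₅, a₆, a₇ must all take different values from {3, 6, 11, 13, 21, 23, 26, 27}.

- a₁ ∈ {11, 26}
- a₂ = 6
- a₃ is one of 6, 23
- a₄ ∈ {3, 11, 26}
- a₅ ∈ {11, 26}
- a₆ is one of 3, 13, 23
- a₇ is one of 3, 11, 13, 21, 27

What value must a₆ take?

13

a₂'s domain is down to {6}, so a₂ = 6. Eliminate 6 elsewhere: a₃.
That leaves a₃ = 23. Strike 23 from a₆.
The 2 variables a₁ and a₅ are confined to {11, 26}, which locks those values in; drop them from a₄, a₇.
a₄ must be 3 (only option left). So a₆, a₇ can't be 3.
So a₆ = 13.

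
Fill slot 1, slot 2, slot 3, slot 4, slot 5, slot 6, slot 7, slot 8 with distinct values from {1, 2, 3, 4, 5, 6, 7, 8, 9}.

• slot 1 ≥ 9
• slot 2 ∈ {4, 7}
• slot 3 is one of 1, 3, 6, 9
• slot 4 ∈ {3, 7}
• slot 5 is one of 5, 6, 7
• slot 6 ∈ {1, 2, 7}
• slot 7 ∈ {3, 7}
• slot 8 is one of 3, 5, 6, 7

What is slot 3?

slot 1's domain is down to {9}, so slot 1 = 9. Remove 9 from slot 3.
The 7 still-open variables together cover exactly {1, 2, 3, 4, 5, 6, 7} — 7 values for 7 variables — and 2 appears only in slot 6's list, so slot 6 = 2.
The 6 still-open variables draw from only 6 values {1, 3, 4, 5, 6, 7}, so each is used; only slot 3 can be 1, hence slot 3 = 1.

1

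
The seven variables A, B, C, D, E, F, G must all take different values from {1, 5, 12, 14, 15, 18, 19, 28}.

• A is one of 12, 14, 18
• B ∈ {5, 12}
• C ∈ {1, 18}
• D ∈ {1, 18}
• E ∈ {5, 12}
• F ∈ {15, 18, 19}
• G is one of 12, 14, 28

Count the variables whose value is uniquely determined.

B and E between them cover only {5, 12} — a naked pair. Remove those values from A, G.
C and D share exactly the 2 values {1, 18}; by pigeonhole those values go to them, so strike 1, 18 from A, F.
A must be 14 (only option left). Strike 14 from G.
That leaves G = 28.
Determined: A=14, G=28. The other variables each still have more than one consistent value. That makes 2.

2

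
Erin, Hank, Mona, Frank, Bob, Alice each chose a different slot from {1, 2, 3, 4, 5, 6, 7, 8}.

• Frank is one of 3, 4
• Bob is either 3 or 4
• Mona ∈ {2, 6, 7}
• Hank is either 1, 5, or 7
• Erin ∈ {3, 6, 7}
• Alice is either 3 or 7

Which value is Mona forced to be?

2

Frank and Bob between them cover only {3, 4} — a naked pair. Remove those values from Erin, Alice.
Alice has just one choice, so Alice = 7. Eliminate 7 elsewhere: Erin, Hank, Mona.
Erin's domain is down to {6}, so Erin = 6. So Mona can't be 6.
So Mona = 2.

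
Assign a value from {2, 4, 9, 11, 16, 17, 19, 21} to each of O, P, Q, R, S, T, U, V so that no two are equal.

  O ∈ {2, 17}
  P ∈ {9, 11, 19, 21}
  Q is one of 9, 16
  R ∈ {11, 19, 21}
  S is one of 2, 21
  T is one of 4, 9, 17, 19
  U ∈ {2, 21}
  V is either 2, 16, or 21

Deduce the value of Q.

9

Among the 8 variables, 4 fits only T (and all 8 values in {2, 4, 9, 11, 16, 17, 19, 21} must be used), so T = 4.
The 7 still-open variables together cover exactly {2, 9, 11, 16, 17, 19, 21} — 7 values for 7 variables — and 17 appears only in O's list, so O = 17.
S and U between them cover only {2, 21} — a naked pair. Remove those values from P, R, V.
That leaves V = 16. Eliminate 16 elsewhere: Q.
So Q = 9.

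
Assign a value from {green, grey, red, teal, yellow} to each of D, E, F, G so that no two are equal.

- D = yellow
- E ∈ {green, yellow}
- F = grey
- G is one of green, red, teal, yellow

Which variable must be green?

E

D must be yellow (only option left). So E, G can't be yellow.
So green goes to E.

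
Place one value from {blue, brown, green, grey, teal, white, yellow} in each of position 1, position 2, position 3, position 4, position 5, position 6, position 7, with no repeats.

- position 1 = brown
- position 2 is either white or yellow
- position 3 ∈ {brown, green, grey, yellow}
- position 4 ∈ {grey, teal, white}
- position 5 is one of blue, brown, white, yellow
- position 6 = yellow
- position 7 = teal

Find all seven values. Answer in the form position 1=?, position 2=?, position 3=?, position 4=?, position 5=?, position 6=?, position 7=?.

position 1's domain is down to {brown}, so position 1 = brown. Strike brown from position 3, position 5.
That leaves position 6 = yellow. Eliminate yellow elsewhere: position 2, position 3, position 5.
That leaves position 7 = teal. So position 4 can't be teal.
position 2 must be white (only option left). So position 4, position 5 can't be white.
position 4 must be grey (only option left). Remove grey from position 3.
position 5 has just one choice, so position 5 = blue.
position 3 has just one choice, so position 3 = green.

position 1=brown, position 2=white, position 3=green, position 4=grey, position 5=blue, position 6=yellow, position 7=teal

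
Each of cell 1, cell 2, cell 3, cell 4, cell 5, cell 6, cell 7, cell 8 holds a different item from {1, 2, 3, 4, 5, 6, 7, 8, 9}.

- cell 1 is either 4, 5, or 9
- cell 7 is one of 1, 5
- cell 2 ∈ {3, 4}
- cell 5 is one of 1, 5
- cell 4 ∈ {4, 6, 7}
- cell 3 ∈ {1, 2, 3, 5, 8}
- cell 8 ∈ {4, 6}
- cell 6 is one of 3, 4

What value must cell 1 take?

cell 2 and cell 6 share exactly the 2 values {3, 4}; by pigeonhole those values go to them, so strike 3, 4 from cell 1, cell 3, cell 4, cell 8.
cell 8 has just one choice, so cell 8 = 6. Strike 6 from cell 4.
cell 4's domain is down to {7}, so cell 4 = 7.
The 2 variables cell 5 and cell 7 are confined to {1, 5}, which locks those values in; drop them from cell 1, cell 3.
So cell 1 = 9.

9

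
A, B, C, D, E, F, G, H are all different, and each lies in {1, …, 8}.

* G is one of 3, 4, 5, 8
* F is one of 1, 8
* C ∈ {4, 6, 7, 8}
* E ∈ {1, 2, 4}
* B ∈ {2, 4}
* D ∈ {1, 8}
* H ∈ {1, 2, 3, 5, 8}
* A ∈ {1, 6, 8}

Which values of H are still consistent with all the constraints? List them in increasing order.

3, 5

The 8 variables together cover exactly {1, 2, 3, 4, 5, 6, 7, 8} — 8 values for 8 variables — and 7 appears only in C's list, so C = 7.
The 7 still-open variables together cover exactly {1, 2, 3, 4, 5, 6, 8} — 7 values for 7 variables — and 6 appears only in A's list, so A = 6.
D and F between them cover only {1, 8} — a naked pair. Remove those values from E, G, H.
The 2 variables B and E are confined to {2, 4}, which locks those values in; drop them from G, H.
No further eliminations apply; H can still be any of 3, 5.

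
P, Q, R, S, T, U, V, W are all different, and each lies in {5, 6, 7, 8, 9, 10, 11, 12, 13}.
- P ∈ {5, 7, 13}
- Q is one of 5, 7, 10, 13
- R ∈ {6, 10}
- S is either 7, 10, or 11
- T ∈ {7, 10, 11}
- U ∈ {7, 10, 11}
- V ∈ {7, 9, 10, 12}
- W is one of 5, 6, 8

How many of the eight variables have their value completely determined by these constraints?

2

The 3 variables S, T, U are confined to {7, 10, 11}, which locks those values in; drop them from P, Q, R, V.
R has just one choice, so R = 6. Eliminate 6 elsewhere: W.
P and Q share exactly the 2 values {5, 13}; by pigeonhole those values go to them, so strike 5, 13 from W.
W must be 8 (only option left).
Determined: R=6, W=8. The other variables each still have more than one consistent value. That makes 2.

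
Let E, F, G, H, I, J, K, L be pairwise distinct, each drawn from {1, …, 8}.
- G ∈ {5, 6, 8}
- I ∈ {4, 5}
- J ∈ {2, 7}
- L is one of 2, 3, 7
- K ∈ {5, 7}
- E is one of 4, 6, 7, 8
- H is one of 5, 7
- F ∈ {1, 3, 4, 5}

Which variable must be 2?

The 8 variables draw from only 8 values {1, 2, 3, 4, 5, 6, 7, 8}, so each is used; only F can be 1, hence F = 1.
Among the 7 still-open variables, 3 fits only L (and all 7 values in {2, 3, 4, 5, 6, 7, 8} must be used), so L = 3.
The 6 still-open variables draw from only 6 values {2, 4, 5, 6, 7, 8}, so each is used; only J can be 2, hence J = 2.

J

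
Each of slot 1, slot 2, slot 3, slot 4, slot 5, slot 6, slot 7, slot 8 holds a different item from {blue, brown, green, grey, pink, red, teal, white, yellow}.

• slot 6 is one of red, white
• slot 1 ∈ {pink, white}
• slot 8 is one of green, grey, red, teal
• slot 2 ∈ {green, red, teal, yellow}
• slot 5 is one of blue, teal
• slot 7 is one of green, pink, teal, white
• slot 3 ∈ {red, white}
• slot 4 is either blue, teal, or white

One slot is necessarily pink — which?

Among the 8 variables, grey fits only slot 8 (and all 8 values in {blue, green, grey, pink, red, teal, white, yellow} must be used), so slot 8 = grey.
The 7 still-open variables draw from only 7 values {blue, green, pink, red, teal, white, yellow}, so each is used; only slot 2 can be yellow, hence slot 2 = yellow.
The 6 still-open variables draw from only 6 values {blue, green, pink, red, teal, white}, so each is used; only slot 7 can be green, hence slot 7 = green.
The 5 still-open variables draw from only 5 values {blue, pink, red, teal, white}, so each is used; only slot 1 can be pink, hence slot 1 = pink.

slot 1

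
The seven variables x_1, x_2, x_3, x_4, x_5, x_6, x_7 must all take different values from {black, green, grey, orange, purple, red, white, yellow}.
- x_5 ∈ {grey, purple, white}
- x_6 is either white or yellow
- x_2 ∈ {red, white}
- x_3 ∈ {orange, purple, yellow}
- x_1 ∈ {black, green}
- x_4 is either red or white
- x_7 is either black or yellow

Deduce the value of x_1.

x_2 and x_4 between them cover only {red, white} — a naked pair. Remove those values from x_5, x_6.
That leaves x_6 = yellow. Eliminate yellow elsewhere: x_3, x_7.
x_7's domain is down to {black}, so x_7 = black. So x_1 can't be black.
So x_1 = green.

green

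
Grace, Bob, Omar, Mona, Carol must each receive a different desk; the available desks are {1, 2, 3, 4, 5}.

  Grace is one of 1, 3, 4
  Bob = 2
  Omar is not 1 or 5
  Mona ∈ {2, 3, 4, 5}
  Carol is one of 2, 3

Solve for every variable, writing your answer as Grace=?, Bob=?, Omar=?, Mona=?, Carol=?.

Bob's domain is down to {2}, so Bob = 2. So Omar, Mona, Carol can't be 2.
Carol has just one choice, so Carol = 3. Strike 3 from Grace, Omar, Mona.
That leaves Omar = 4. Eliminate 4 elsewhere: Grace, Mona.
That leaves Mona = 5.
Grace's domain is down to {1}, so Grace = 1.

Grace=1, Bob=2, Omar=4, Mona=5, Carol=3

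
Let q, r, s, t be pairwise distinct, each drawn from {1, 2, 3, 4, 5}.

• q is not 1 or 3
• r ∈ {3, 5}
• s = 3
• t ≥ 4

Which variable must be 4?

s's domain is down to {3}, so s = 3. Eliminate 3 elsewhere: r.
r must be 5 (only option left). So q, t can't be 5.
So 4 goes to t.

t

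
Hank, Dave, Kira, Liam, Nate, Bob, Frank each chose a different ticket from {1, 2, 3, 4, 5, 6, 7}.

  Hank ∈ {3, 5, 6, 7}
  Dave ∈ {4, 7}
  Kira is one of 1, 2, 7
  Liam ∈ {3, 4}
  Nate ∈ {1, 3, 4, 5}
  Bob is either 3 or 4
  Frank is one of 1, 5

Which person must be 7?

Dave

Among the 7 variables, 2 fits only Kira (and all 7 values in {1, 2, 3, 4, 5, 6, 7} must be used), so Kira = 2.
Among the 6 still-open variables, 6 fits only Hank (and all 6 values in {1, 3, 4, 5, 6, 7} must be used), so Hank = 6.
The 5 still-open variables together cover exactly {1, 3, 4, 5, 7} — 5 values for 5 variables — and 7 appears only in Dave's list, so Dave = 7.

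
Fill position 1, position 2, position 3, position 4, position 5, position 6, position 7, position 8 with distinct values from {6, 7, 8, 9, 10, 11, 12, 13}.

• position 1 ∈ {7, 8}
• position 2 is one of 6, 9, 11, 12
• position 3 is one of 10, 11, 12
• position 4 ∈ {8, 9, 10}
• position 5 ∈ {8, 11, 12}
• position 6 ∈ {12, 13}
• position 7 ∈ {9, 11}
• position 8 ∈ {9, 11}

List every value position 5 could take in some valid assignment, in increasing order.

8, 12

The 8 variables together cover exactly {6, 7, 8, 9, 10, 11, 12, 13} — 8 values for 8 variables — and 6 appears only in position 2's list, so position 2 = 6.
The 7 still-open variables together cover exactly {7, 8, 9, 10, 11, 12, 13} — 7 values for 7 variables — and 7 appears only in position 1's list, so position 1 = 7.
Among the 6 still-open variables, 13 fits only position 6 (and all 6 values in {8, 9, 10, 11, 12, 13} must be used), so position 6 = 13.
position 7 and position 8 between them cover only {9, 11} — a naked pair. Remove those values from position 3, position 4, position 5.
No further eliminations apply; position 5 can still be any of 8, 12.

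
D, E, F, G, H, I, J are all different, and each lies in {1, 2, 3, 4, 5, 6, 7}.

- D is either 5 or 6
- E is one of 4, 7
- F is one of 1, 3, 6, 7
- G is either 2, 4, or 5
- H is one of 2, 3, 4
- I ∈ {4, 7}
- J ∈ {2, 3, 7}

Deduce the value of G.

5

The 7 variables together cover exactly {1, 2, 3, 4, 5, 6, 7} — 7 values for 7 variables — and 1 appears only in F's list, so F = 1.
Among the 6 still-open variables, 6 fits only D (and all 6 values in {2, 3, 4, 5, 6, 7} must be used), so D = 6.
Among the 5 still-open variables, 5 fits only G (and all 5 values in {2, 3, 4, 5, 7} must be used), so G = 5.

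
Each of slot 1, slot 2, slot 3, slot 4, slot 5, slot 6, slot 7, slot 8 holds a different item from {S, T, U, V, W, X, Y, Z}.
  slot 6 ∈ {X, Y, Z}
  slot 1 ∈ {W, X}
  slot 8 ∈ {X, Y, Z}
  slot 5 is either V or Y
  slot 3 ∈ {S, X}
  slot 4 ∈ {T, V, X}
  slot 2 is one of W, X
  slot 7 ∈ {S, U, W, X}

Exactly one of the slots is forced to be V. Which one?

The 8 variables draw from only 8 values {S, T, U, V, W, X, Y, Z}, so each is used; only slot 4 can be T, hence slot 4 = T.
The 7 still-open variables draw from only 7 values {S, U, V, W, X, Y, Z}, so each is used; only slot 7 can be U, hence slot 7 = U.
Among the 6 still-open variables, S fits only slot 3 (and all 6 values in {S, V, W, X, Y, Z} must be used), so slot 3 = S.
The 5 still-open variables together cover exactly {V, W, X, Y, Z} — 5 values for 5 variables — and V appears only in slot 5's list, so slot 5 = V.

slot 5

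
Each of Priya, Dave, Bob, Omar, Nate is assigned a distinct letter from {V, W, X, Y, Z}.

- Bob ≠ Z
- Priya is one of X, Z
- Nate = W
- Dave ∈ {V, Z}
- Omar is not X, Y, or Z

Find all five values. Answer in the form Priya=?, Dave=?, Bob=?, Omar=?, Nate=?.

Nate's domain is down to {W}, so Nate = W. So Bob, Omar can't be W.
Omar has just one choice, so Omar = V. So Dave, Bob can't be V.
Dave's domain is down to {Z}, so Dave = Z. Eliminate Z elsewhere: Priya.
Priya's domain is down to {X}, so Priya = X. Remove X from Bob.
Bob must be Y (only option left).

Priya=X, Dave=Z, Bob=Y, Omar=V, Nate=W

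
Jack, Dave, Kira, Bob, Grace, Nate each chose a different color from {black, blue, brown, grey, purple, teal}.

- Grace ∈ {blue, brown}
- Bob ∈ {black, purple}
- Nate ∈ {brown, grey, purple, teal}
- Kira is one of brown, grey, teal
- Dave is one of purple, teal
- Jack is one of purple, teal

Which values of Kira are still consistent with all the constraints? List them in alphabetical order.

The 6 variables together cover exactly {black, blue, brown, grey, purple, teal} — 6 values for 6 variables — and black appears only in Bob's list, so Bob = black.
Among the 5 still-open variables, blue fits only Grace (and all 5 values in {blue, brown, grey, purple, teal} must be used), so Grace = blue.
Jack and Dave between them cover only {purple, teal} — a naked pair. Remove those values from Kira, Nate.
No further eliminations apply; Kira can still be any of brown, grey.

brown, grey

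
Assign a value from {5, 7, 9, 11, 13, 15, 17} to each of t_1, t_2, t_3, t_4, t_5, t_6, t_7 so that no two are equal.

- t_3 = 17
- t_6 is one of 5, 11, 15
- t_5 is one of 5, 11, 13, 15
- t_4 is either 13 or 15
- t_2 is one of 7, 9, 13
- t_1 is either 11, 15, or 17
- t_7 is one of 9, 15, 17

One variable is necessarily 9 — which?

t_7

t_3's domain is down to {17}, so t_3 = 17. Strike 17 from t_1, t_7.
The 6 still-open variables together cover exactly {5, 7, 9, 11, 13, 15} — 6 values for 6 variables — and 7 appears only in t_2's list, so t_2 = 7.
The 5 still-open variables together cover exactly {5, 9, 11, 13, 15} — 5 values for 5 variables — and 9 appears only in t_7's list, so t_7 = 9.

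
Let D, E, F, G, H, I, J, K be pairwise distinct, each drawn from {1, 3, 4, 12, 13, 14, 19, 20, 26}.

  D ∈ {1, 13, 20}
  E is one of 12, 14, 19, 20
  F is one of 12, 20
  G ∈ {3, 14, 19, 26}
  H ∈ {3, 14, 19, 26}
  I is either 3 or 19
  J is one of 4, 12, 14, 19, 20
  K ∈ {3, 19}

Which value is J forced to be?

I and K between them cover only {3, 19} — a naked pair. Remove those values from E, G, H, J.
G and H share exactly the 2 values {14, 26}; by pigeonhole those values go to them, so strike 14, 26 from E, J.
E and F share exactly the 2 values {12, 20}; by pigeonhole those values go to them, so strike 12, 20 from D, J.
So J = 4.

4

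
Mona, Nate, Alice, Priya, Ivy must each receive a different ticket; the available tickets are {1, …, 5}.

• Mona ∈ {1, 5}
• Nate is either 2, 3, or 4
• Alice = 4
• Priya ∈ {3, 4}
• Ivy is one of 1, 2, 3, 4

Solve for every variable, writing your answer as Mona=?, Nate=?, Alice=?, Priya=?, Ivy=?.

Mona=5, Nate=2, Alice=4, Priya=3, Ivy=1

Alice's domain is down to {4}, so Alice = 4. So Nate, Priya, Ivy can't be 4.
That leaves Priya = 3. Remove 3 from Nate, Ivy.
That leaves Nate = 2. Remove 2 from Ivy.
That leaves Ivy = 1. So Mona can't be 1.
Mona has just one choice, so Mona = 5.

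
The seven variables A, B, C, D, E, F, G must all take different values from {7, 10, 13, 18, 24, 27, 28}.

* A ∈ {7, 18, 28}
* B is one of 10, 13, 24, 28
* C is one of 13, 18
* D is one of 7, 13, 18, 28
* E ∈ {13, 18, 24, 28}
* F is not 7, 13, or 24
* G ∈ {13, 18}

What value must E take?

24

The 7 variables draw from only 7 values {7, 10, 13, 18, 24, 27, 28}, so each is used; only F can be 27, hence F = 27.
Among the 6 still-open variables, 10 fits only B (and all 6 values in {7, 10, 13, 18, 24, 28} must be used), so B = 10.
The 5 still-open variables draw from only 5 values {7, 13, 18, 24, 28}, so each is used; only E can be 24, hence E = 24.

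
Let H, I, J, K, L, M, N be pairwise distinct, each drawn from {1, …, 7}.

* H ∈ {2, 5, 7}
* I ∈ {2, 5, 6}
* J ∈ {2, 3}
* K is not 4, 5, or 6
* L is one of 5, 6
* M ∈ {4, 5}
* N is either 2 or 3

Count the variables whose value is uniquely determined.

3

The 7 variables together cover exactly {1, 2, 3, 4, 5, 6, 7} — 7 values for 7 variables — and 1 appears only in K's list, so K = 1.
The 6 still-open variables together cover exactly {2, 3, 4, 5, 6, 7} — 6 values for 6 variables — and 4 appears only in M's list, so M = 4.
The 5 still-open variables together cover exactly {2, 3, 5, 6, 7} — 5 values for 5 variables — and 7 appears only in H's list, so H = 7.
J and N share exactly the 2 values {2, 3}; by pigeonhole those values go to them, so strike 2, 3 from I.
Determined: H=7, K=1, M=4. The other variables each still have more than one consistent value. That makes 3.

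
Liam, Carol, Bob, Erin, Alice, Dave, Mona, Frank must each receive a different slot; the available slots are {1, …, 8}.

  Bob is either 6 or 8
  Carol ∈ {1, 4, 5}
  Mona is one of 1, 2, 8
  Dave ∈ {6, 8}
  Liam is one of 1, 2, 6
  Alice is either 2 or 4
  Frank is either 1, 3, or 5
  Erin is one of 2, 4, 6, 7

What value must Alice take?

4

The 8 variables draw from only 8 values {1, 2, 3, 4, 5, 6, 7, 8}, so each is used; only Frank can be 3, hence Frank = 3.
The 7 still-open variables draw from only 7 values {1, 2, 4, 5, 6, 7, 8}, so each is used; only Carol can be 5, hence Carol = 5.
Among the 6 still-open variables, 7 fits only Erin (and all 6 values in {1, 2, 4, 6, 7, 8} must be used), so Erin = 7.
The 5 still-open variables draw from only 5 values {1, 2, 4, 6, 8}, so each is used; only Alice can be 4, hence Alice = 4.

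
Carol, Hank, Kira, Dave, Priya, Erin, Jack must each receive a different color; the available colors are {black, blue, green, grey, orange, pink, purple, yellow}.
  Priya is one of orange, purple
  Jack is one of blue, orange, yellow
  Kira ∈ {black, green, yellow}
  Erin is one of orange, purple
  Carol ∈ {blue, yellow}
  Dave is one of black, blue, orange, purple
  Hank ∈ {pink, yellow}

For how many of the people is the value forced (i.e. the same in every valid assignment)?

Among the 7 variables, green fits only Kira (and all 7 values in {black, blue, green, orange, pink, purple, yellow} must be used), so Kira = green.
The 6 still-open variables together cover exactly {black, blue, orange, pink, purple, yellow} — 6 values for 6 variables — and black appears only in Dave's list, so Dave = black.
Among the 5 still-open variables, pink fits only Hank (and all 5 values in {blue, orange, pink, purple, yellow} must be used), so Hank = pink.
The 2 variables Priya and Erin are confined to {orange, purple}, which locks those values in; drop them from Jack.
Determined: Hank=pink, Kira=green, Dave=black. The other people each still have more than one consistent value. That makes 3.

3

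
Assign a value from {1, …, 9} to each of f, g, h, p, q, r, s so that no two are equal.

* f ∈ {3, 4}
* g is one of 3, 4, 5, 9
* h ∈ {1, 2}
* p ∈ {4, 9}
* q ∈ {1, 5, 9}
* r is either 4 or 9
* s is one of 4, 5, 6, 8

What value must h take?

The 2 variables p and r are confined to {4, 9}, which locks those values in; drop them from f, g, q, s.
That leaves f = 3. Eliminate 3 elsewhere: g.
g's domain is down to {5}, so g = 5. Strike 5 from q, s.
q's domain is down to {1}, so q = 1. So h can't be 1.
So h = 2.

2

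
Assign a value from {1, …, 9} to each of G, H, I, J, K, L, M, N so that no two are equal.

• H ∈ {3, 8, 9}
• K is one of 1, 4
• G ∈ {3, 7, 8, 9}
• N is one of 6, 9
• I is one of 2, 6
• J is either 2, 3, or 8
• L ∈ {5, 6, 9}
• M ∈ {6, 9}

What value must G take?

7

M and N between them cover only {6, 9} — a naked pair. Remove those values from G, H, I, L.
I's domain is down to {2}, so I = 2. So J can't be 2.
L has just one choice, so L = 5.
H and J between them cover only {3, 8} — a naked pair. Remove those values from G.
So G = 7.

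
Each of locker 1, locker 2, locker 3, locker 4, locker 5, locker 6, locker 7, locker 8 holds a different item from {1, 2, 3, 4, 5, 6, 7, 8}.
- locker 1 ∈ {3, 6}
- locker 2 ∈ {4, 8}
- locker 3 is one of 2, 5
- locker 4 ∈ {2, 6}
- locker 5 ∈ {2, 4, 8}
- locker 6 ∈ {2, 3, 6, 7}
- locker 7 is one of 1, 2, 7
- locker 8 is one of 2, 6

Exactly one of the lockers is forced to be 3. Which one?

locker 1

The 8 variables together cover exactly {1, 2, 3, 4, 5, 6, 7, 8} — 8 values for 8 variables — and 1 appears only in locker 7's list, so locker 7 = 1.
The 7 still-open variables together cover exactly {2, 3, 4, 5, 6, 7, 8} — 7 values for 7 variables — and 5 appears only in locker 3's list, so locker 3 = 5.
Among the 6 still-open variables, 7 fits only locker 6 (and all 6 values in {2, 3, 4, 6, 7, 8} must be used), so locker 6 = 7.
The 5 still-open variables draw from only 5 values {2, 3, 4, 6, 8}, so each is used; only locker 1 can be 3, hence locker 1 = 3.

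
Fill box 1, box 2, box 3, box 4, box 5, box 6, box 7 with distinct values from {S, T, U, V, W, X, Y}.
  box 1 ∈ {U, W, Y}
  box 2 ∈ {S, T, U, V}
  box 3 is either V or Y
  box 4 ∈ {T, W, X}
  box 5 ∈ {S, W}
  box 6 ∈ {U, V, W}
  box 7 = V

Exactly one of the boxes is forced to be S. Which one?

box 7's domain is down to {V}, so box 7 = V. Strike V from box 2, box 3, box 6.
That leaves box 3 = Y. So box 1 can't be Y.
The 5 still-open variables draw from only 5 values {S, T, U, W, X}, so each is used; only box 4 can be X, hence box 4 = X.
Among the 4 still-open variables, T fits only box 2 (and all 4 values in {S, T, U, W} must be used), so box 2 = T.
The 3 still-open variables draw from only 3 values {S, U, W}, so each is used; only box 5 can be S, hence box 5 = S.

box 5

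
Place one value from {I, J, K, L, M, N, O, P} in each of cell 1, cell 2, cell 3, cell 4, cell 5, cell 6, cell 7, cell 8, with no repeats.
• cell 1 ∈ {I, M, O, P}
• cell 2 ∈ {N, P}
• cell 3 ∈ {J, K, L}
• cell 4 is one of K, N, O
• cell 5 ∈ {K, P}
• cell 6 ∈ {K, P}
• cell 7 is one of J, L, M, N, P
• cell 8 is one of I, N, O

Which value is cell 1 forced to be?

cell 5 and cell 6 between them cover only {K, P} — a naked pair. Remove those values from cell 1, cell 2, cell 3, cell 4, cell 7.
cell 2 has just one choice, so cell 2 = N. Strike N from cell 4, cell 7, cell 8.
That leaves cell 4 = O. Eliminate O elsewhere: cell 1, cell 8.
cell 8 has just one choice, so cell 8 = I. So cell 1 can't be I.
So cell 1 = M.

M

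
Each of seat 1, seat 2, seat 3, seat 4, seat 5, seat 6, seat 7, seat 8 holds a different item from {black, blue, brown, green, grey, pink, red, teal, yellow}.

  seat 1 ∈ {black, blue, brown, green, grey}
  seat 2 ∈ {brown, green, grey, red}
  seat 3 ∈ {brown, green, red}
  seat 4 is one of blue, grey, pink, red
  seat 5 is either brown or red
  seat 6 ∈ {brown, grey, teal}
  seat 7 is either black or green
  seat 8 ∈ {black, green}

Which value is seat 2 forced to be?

The 8 variables together cover exactly {black, blue, brown, green, grey, pink, red, teal} — 8 values for 8 variables — and pink appears only in seat 4's list, so seat 4 = pink.
The 7 still-open variables draw from only 7 values {black, blue, brown, green, grey, red, teal}, so each is used; only seat 1 can be blue, hence seat 1 = blue.
The 6 still-open variables together cover exactly {black, brown, green, grey, red, teal} — 6 values for 6 variables — and teal appears only in seat 6's list, so seat 6 = teal.
The 5 still-open variables together cover exactly {black, brown, green, grey, red} — 5 values for 5 variables — and grey appears only in seat 2's list, so seat 2 = grey.

grey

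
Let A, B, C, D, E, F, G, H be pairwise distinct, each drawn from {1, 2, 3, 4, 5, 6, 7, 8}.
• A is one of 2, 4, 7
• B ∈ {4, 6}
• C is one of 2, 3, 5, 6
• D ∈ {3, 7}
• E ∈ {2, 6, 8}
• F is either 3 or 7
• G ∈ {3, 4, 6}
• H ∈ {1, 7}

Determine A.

Among the 8 variables, 1 fits only H (and all 8 values in {1, 2, 3, 4, 5, 6, 7, 8} must be used), so H = 1.
The 7 still-open variables draw from only 7 values {2, 3, 4, 5, 6, 7, 8}, so each is used; only C can be 5, hence C = 5.
The 6 still-open variables together cover exactly {2, 3, 4, 6, 7, 8} — 6 values for 6 variables — and 8 appears only in E's list, so E = 8.
The 5 still-open variables together cover exactly {2, 3, 4, 6, 7} — 5 values for 5 variables — and 2 appears only in A's list, so A = 2.

2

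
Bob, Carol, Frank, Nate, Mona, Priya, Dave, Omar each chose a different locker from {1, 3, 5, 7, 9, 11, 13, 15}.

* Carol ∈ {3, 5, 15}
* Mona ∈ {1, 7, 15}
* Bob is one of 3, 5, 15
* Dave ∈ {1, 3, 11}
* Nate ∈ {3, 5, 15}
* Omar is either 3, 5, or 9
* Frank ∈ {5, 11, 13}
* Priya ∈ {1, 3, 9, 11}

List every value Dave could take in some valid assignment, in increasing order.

Among the 8 variables, 7 fits only Mona (and all 8 values in {1, 3, 5, 7, 9, 11, 13, 15} must be used), so Mona = 7.
Among the 7 still-open variables, 13 fits only Frank (and all 7 values in {1, 3, 5, 9, 11, 13, 15} must be used), so Frank = 13.
Bob, Carol, Nate between them cover only {3, 5, 15} — a naked triple. Remove those values from Priya, Dave, Omar.
That leaves Omar = 9. Eliminate 9 elsewhere: Priya.
No further eliminations apply; Dave can still be any of 1, 11.

1, 11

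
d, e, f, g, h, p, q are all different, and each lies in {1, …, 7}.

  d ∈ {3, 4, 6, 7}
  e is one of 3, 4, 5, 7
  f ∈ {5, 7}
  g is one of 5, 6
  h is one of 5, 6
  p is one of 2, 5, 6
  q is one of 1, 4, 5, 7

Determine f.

The 7 variables together cover exactly {1, 2, 3, 4, 5, 6, 7} — 7 values for 7 variables — and 1 appears only in q's list, so q = 1.
The 6 still-open variables together cover exactly {2, 3, 4, 5, 6, 7} — 6 values for 6 variables — and 2 appears only in p's list, so p = 2.
g and h share exactly the 2 values {5, 6}; by pigeonhole those values go to them, so strike 5, 6 from d, e, f.
So f = 7.

7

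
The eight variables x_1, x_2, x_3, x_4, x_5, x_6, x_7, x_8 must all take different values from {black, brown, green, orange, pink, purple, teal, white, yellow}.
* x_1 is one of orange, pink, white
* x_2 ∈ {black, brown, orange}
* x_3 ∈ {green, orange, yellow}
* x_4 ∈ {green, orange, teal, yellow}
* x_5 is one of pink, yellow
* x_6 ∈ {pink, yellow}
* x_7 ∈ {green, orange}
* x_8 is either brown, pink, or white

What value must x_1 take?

white

The 8 variables together cover exactly {black, brown, green, orange, pink, teal, white, yellow} — 8 values for 8 variables — and black appears only in x_2's list, so x_2 = black.
Among the 7 still-open variables, brown fits only x_8 (and all 7 values in {brown, green, orange, pink, teal, white, yellow} must be used), so x_8 = brown.
The 6 still-open variables together cover exactly {green, orange, pink, teal, white, yellow} — 6 values for 6 variables — and teal appears only in x_4's list, so x_4 = teal.
Among the 5 still-open variables, white fits only x_1 (and all 5 values in {green, orange, pink, white, yellow} must be used), so x_1 = white.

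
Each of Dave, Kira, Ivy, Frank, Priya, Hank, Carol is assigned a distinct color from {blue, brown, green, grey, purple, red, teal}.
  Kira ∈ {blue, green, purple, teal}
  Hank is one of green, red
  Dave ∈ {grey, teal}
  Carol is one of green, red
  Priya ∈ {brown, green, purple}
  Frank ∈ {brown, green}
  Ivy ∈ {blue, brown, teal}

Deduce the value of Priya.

purple

Among the 7 variables, grey fits only Dave (and all 7 values in {blue, brown, green, grey, purple, red, teal} must be used), so Dave = grey.
The 2 variables Hank and Carol are confined to {green, red}, which locks those values in; drop them from Kira, Frank, Priya.
Frank's domain is down to {brown}, so Frank = brown. Strike brown from Ivy, Priya.
So Priya = purple.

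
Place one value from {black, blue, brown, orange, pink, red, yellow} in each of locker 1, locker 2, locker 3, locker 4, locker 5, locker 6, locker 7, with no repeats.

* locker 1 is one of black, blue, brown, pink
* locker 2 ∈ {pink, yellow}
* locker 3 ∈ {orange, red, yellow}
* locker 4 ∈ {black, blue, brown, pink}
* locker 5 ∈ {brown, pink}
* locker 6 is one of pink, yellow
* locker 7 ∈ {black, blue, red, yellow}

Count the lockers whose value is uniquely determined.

3

The 7 variables draw from only 7 values {black, blue, brown, orange, pink, red, yellow}, so each is used; only locker 3 can be orange, hence locker 3 = orange.
The 6 still-open variables draw from only 6 values {black, blue, brown, pink, red, yellow}, so each is used; only locker 7 can be red, hence locker 7 = red.
The 2 variables locker 2 and locker 6 are confined to {pink, yellow}, which locks those values in; drop them from locker 1, locker 4, locker 5.
locker 5 has just one choice, so locker 5 = brown. So locker 1, locker 4 can't be brown.
Determined: locker 3=orange, locker 5=brown, locker 7=red. The other lockers each still have more than one consistent value. That makes 3.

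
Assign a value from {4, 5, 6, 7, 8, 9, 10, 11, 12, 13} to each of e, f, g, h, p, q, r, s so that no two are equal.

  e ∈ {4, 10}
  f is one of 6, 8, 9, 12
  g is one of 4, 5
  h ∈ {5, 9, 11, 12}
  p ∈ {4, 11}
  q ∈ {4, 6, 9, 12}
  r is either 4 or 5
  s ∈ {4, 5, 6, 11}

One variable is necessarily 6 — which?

s

The 8 variables draw from only 8 values {4, 5, 6, 8, 9, 10, 11, 12}, so each is used; only f can be 8, hence f = 8.
The 7 still-open variables draw from only 7 values {4, 5, 6, 9, 10, 11, 12}, so each is used; only e can be 10, hence e = 10.
g and r between them cover only {4, 5} — a naked pair. Remove those values from h, p, q, s.
p has just one choice, so p = 11. Eliminate 11 elsewhere: h, s.
So 6 goes to s.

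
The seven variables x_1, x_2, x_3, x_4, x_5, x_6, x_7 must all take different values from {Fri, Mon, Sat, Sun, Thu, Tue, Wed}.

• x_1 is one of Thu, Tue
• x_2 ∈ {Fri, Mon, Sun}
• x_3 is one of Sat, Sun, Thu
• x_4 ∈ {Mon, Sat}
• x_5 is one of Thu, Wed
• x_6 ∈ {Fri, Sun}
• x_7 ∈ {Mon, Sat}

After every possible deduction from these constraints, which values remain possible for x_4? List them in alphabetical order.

Mon, Sat

The 7 variables draw from only 7 values {Fri, Mon, Sat, Sun, Thu, Tue, Wed}, so each is used; only x_1 can be Tue, hence x_1 = Tue.
The 6 still-open variables draw from only 6 values {Fri, Mon, Sat, Sun, Thu, Wed}, so each is used; only x_5 can be Wed, hence x_5 = Wed.
Among the 5 still-open variables, Thu fits only x_3 (and all 5 values in {Fri, Mon, Sat, Sun, Thu} must be used), so x_3 = Thu.
The 2 variables x_4 and x_7 are confined to {Mon, Sat}, which locks those values in; drop them from x_2.
No further eliminations apply; x_4 can still be any of Mon, Sat.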